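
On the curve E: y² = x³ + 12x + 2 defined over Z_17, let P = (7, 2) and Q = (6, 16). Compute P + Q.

(13, 14)

(7, 2) + (6, 16). λ = (16 - 2)/(6 - 7) ≡ 14/16 mod 17. 16⁻¹ ≡ 16 (mod 17), so λ ≡ 3.
  x = λ² - 7 - 6 = 9 - 13 ≡ 13; y = λ·(7 - 13) - 2 ≡ 14. → (13, 14)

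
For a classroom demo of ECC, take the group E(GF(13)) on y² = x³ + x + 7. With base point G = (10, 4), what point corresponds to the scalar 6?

Double-and-add on 6 = (110)₂. Start with G = (10, 4) for the leading 1-bit.
double: tangent at (10, 4): λ = (3·10² + 1)/(2·4) ≡ 2/8. 8⁻¹ ≡ 5 (mod 13) since 8·5 = 40 ≡ 1, so λ ≡ 2·5 ≡ 10.
  x = λ² - 10 - 10 = 100 - 20 ≡ 2; y = λ·(10 - 2) - 4 ≡ 11. → (2, 11)
add G: (2, 11) + (10, 4). λ = (4 - 11)/(10 - 2) ≡ 6/8 mod 13. 8⁻¹ ≡ 5 (mod 13), so λ ≡ 4.
  x = λ² - 2 - 10 = 16 - 12 ≡ 4; y = λ·(2 - 4) - 11 ≡ 7. → (4, 7)
double: tangent at (4, 7): λ = (3·4² + 1)/(2·7) ≡ 10/1. 1⁻¹ ≡ 1 (mod 13), so λ ≡ 10·1 ≡ 10.
  x = λ² - 4 - 4 = 100 - 8 ≡ 1; y = λ·(4 - 1) - 7 ≡ 10. → (1, 10)

(1, 10)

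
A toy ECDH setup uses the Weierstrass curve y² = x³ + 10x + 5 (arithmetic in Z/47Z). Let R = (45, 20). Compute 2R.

tangent at (45, 20): λ = (3·45² + 10)/(2·20) ≡ 22/40. 40⁻¹ ≡ 20 (mod 47), so λ ≡ 22·20 ≡ 17.
  x = λ² - 45 - 45 = 289 - 90 ≡ 11; y = λ·(45 - 11) - 20 ≡ 41. → (11, 41)

(11, 41)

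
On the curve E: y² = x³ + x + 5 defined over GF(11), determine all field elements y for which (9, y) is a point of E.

x³ + 1x + 5 = 743 ≡ 6 (mod 11).
6 is a non-residue mod 11; no y exists.

none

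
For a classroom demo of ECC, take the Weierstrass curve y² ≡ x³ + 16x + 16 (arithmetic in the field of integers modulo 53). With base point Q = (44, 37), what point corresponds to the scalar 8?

(20, 11)

Repeated addition: build up to 8Q.
2Q: tangent at (44, 37): λ = (3·44² + 16)/(2·37) ≡ 47/21. 21⁻¹ ≡ 48 (mod 53), so λ ≡ 47·48 ≡ 30.
  x = λ² - 44 - 44 = 900 - 88 ≡ 17; y = λ·(44 - 17) - 37 ≡ 31. → (17, 31)
3Q: (17, 31) + (44, 37). λ = (37 - 31)/(44 - 17) ≡ 6/27 mod 53. 27⁻¹ ≡ 2 (mod 53) since 27·2 = 54 ≡ 1, so λ ≡ 12.
  x = λ² - 17 - 44 = 144 - 61 ≡ 30; y = λ·(17 - 30) - 31 ≡ 25. → (30, 25)
4Q: (30, 25) + (44, 37). λ = (37 - 25)/(44 - 30) ≡ 12/14 mod 53. 14⁻¹ ≡ 19 (mod 53) since 14·19 = 266 ≡ 1, so λ ≡ 16.
  x = λ² - 30 - 44 = 256 - 74 ≡ 23; y = λ·(30 - 23) - 25 ≡ 34. → (23, 34)
5Q: (23, 34) + (44, 37). λ = (37 - 34)/(44 - 23) ≡ 3/21 mod 53. 21⁻¹ ≡ 48 (mod 53) since 21·48 = 1008 ≡ 1, so λ ≡ 38.
  x = λ² - 23 - 44 = 1444 - 67 ≡ 52; y = λ·(23 - 52) - 34 ≡ 30. → (52, 30)
6Q: (52, 30) + (44, 37). λ = (37 - 30)/(44 - 52) ≡ 7/45 mod 53. 45⁻¹ ≡ 33 (mod 53) since 45·33 = 1485 ≡ 1, so λ ≡ 19.
  x = λ² - 52 - 44 = 361 - 96 ≡ 0; y = λ·(52 - 0) - 30 ≡ 4. → (0, 4)
7Q: (0, 4) + (44, 37). λ = (37 - 4)/(44 - 0) ≡ 33/44 mod 53. 44⁻¹ ≡ 47 (mod 53) since 44·47 = 2068 ≡ 1, so λ ≡ 14.
  x = λ² - 0 - 44 = 196 - 44 ≡ 46; y = λ·(0 - 46) - 4 ≡ 41. → (46, 41)
8Q: (46, 41) + (44, 37). λ = (37 - 41)/(44 - 46) ≡ 49/51 mod 53. 51⁻¹ ≡ 26 (mod 53), so λ ≡ 2.
  x = λ² - 46 - 44 = 4 - 90 ≡ 20; y = λ·(46 - 20) - 41 ≡ 11. → (20, 11)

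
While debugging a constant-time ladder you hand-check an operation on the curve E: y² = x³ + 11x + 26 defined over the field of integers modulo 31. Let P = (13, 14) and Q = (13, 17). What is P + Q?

O

The two points share x = 13 and their y-coordinates satisfy 14 + 17 ≡ 0 (mod 31), so they are inverses. Their sum is the point at infinity.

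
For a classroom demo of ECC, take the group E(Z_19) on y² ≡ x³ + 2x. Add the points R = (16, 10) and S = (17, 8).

(9, 14)

(16, 10) + (17, 8). λ = (8 - 10)/(17 - 16) ≡ 17/1 mod 19. 1⁻¹ ≡ 1 (mod 19), so λ ≡ 17.
  x = λ² - 16 - 17 = 289 - 33 ≡ 9; y = λ·(16 - 9) - 10 ≡ 14. → (9, 14)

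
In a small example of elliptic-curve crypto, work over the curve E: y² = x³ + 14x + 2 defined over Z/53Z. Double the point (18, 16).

tangent at (18, 16): λ = (3·18² + 14)/(2·16) ≡ 32/32. 32⁻¹ ≡ 5 (mod 53), so λ ≡ 32·5 ≡ 1.
  x = λ² - 18 - 18 = 1 - 36 ≡ 18; y = λ·(18 - 18) - 16 ≡ 37. → (18, 37)

(18, 37)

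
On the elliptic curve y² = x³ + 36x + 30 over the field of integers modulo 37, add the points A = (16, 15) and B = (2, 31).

(16, 15) + (2, 31). λ = (31 - 15)/(2 - 16) ≡ 16/23 mod 37. 23⁻¹ ≡ 29 (mod 37), so λ ≡ 20.
  x = λ² - 16 - 2 = 400 - 18 ≡ 12; y = λ·(16 - 12) - 15 ≡ 28. → (12, 28)

(12, 28)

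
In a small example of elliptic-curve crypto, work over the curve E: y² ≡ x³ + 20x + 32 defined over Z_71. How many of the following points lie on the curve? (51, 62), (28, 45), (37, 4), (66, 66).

(51, 62): 62² ≡ 10, rhs ≡ 10 → on.
(28, 45): 45² ≡ 37, rhs ≡ 37 → on.
(37, 4): 4² ≡ 16, rhs ≡ 21 → off.
(66, 66): 66² ≡ 25, rhs ≡ 20 → off.

2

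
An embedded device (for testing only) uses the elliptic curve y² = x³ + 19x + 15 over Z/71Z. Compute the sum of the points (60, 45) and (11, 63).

(57, 22)

(60, 45) + (11, 63). λ = (63 - 45)/(11 - 60) ≡ 18/22 mod 71. 22⁻¹ ≡ 42 (mod 71), so λ ≡ 46.
  x = λ² - 60 - 11 = 2116 - 71 ≡ 57; y = λ·(60 - 57) - 45 ≡ 22. → (57, 22)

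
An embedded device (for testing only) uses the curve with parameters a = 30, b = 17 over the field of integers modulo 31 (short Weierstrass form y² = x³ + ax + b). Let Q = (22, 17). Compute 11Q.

(22, 14)

Double-and-add on 11 = (1011)₂. Start with Q = (22, 17) for the leading 1-bit.
double: tangent at (22, 17): λ = (3·22² + 30)/(2·17) ≡ 25/3. 3⁻¹ ≡ 21 (mod 31) since 3·21 = 63 ≡ 1, so λ ≡ 25·21 ≡ 29.
  x = λ² - 22 - 22 = 841 - 44 ≡ 22; y = λ·(22 - 22) - 17 ≡ 14. → (22, 14)
double: tangent at (22, 14): λ = (3·22² + 30)/(2·14) ≡ 25/28. 28⁻¹ ≡ 10 (mod 31) since 28·10 = 280 ≡ 1, so λ ≡ 25·10 ≡ 2.
  x = λ² - 22 - 22 = 4 - 44 ≡ 22; y = λ·(22 - 22) - 14 ≡ 17. → (22, 17)
add Q: tangent at (22, 17): λ = (3·22² + 30)/(2·17) ≡ 25/3. 3⁻¹ ≡ 21 (mod 31), so λ ≡ 25·21 ≡ 29.
  x = λ² - 22 - 22 = 841 - 44 ≡ 22; y = λ·(22 - 22) - 17 ≡ 14. → (22, 14)
double: tangent at (22, 14): λ = (3·22² + 30)/(2·14) ≡ 25/28. 28⁻¹ ≡ 10 (mod 31), so λ ≡ 25·10 ≡ 2.
  x = λ² - 22 - 22 = 4 - 44 ≡ 22; y = λ·(22 - 22) - 14 ≡ 17. → (22, 17)
add Q: tangent at (22, 17): λ = (3·22² + 30)/(2·17) ≡ 25/3. 3⁻¹ ≡ 21 (mod 31), so λ ≡ 25·21 ≡ 29.
  x = λ² - 22 - 22 = 841 - 44 ≡ 22; y = λ·(22 - 22) - 17 ≡ 14. → (22, 14)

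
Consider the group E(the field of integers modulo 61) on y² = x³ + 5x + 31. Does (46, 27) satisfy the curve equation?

y² = 27² ≡ 58; x³ + 5x + 31 = 97597 ≡ 58 (mod 61). 58 = 58.

yes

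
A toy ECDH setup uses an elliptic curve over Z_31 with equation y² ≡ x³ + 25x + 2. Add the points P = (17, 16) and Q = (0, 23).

(17, 16) + (0, 23). λ = (23 - 16)/(0 - 17) ≡ 7/14 mod 31. 14⁻¹ ≡ 20 (mod 31) since 14·20 = 280 ≡ 1, so λ ≡ 16.
  x = λ² - 17 - 0 = 256 - 17 ≡ 22; y = λ·(17 - 22) - 16 ≡ 28. → (22, 28)

(22, 28)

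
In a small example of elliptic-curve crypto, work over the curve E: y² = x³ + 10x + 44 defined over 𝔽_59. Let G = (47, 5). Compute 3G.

(53, 57)

Repeated addition: build up to 3G.
2G: tangent at (47, 5): λ = (3·47² + 10)/(2·5) ≡ 29/10. 10⁻¹ ≡ 6 (mod 59) since 10·6 = 60 ≡ 1, so λ ≡ 29·6 ≡ 56.
  x = λ² - 47 - 47 = 3136 - 94 ≡ 33; y = λ·(47 - 33) - 5 ≡ 12. → (33, 12)
3G: (33, 12) + (47, 5). λ = (5 - 12)/(47 - 33) ≡ 52/14 mod 59. 14⁻¹ ≡ 38 (mod 59), so λ ≡ 29.
  x = λ² - 33 - 47 = 841 - 80 ≡ 53; y = λ·(33 - 53) - 12 ≡ 57. → (53, 57)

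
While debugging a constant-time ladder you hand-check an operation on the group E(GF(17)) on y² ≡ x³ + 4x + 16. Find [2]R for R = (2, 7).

tangent at (2, 7): λ = (3·2² + 4)/(2·7) ≡ 16/14. 14⁻¹ ≡ 11 (mod 17) since 14·11 = 154 ≡ 1, so λ ≡ 16·11 ≡ 6.
  x = λ² - 2 - 2 = 36 - 4 ≡ 15; y = λ·(2 - 15) - 7 ≡ 0. → (15, 0)

(15, 0)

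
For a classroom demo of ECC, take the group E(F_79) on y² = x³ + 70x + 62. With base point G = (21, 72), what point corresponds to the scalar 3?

(18, 53)

Repeated addition: build up to 3G.
2G: tangent at (21, 72): λ = (3·21² + 70)/(2·72) ≡ 50/65. 65⁻¹ ≡ 62 (mod 79) since 65·62 = 4030 ≡ 1, so λ ≡ 50·62 ≡ 19.
  x = λ² - 21 - 21 = 361 - 42 ≡ 3; y = λ·(21 - 3) - 72 ≡ 33. → (3, 33)
3G: (3, 33) + (21, 72). λ = (72 - 33)/(21 - 3) ≡ 39/18 mod 79. 18⁻¹ ≡ 22 (mod 79), so λ ≡ 68.
  x = λ² - 3 - 21 = 4624 - 24 ≡ 18; y = λ·(3 - 18) - 33 ≡ 53. → (18, 53)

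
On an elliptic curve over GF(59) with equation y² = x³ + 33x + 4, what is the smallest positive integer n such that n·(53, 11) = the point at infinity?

7

2P: tangent at (53, 11): λ = (3·53² + 33)/(2·11) ≡ 23/22. 22⁻¹ ≡ 51 (mod 59), so λ ≡ 23·51 ≡ 52.
  x = λ² - 53 - 53 = 2704 - 106 ≡ 2; y = λ·(53 - 2) - 11 ≡ 45. → (2, 45)
3P: (2, 45) + (53, 11). λ = (11 - 45)/(53 - 2) ≡ 25/51 mod 59. 51⁻¹ ≡ 22 (mod 59) since 51·22 = 1122 ≡ 1, so λ ≡ 19.
  x = λ² - 2 - 53 = 361 - 55 ≡ 11; y = λ·(2 - 11) - 45 ≡ 20. → (11, 20)
4P: (11, 20) + (53, 11). λ = (11 - 20)/(53 - 11) ≡ 50/42 mod 59. 42⁻¹ ≡ 52 (mod 59), so λ ≡ 4.
  x = λ² - 11 - 53 = 16 - 64 ≡ 11; y = λ·(11 - 11) - 20 ≡ 39. → (11, 39)
5P: (11, 39) + (53, 11). λ = (11 - 39)/(53 - 11) ≡ 31/42 mod 59. 42⁻¹ ≡ 52 (mod 59), so λ ≡ 19.
  x = λ² - 11 - 53 = 361 - 64 ≡ 2; y = λ·(11 - 2) - 39 ≡ 14. → (2, 14)
6P: (2, 14) + (53, 11). λ = (11 - 14)/(53 - 2) ≡ 56/51 mod 59. 51⁻¹ ≡ 22 (mod 59) since 51·22 = 1122 ≡ 1, so λ ≡ 52.
  x = λ² - 2 - 53 = 2704 - 55 ≡ 53; y = λ·(2 - 53) - 14 ≡ 48. → (53, 48)
7P: (53, 48) + (53, 11): same x and y₁ ≡ -y₂, so the sum is the point at infinity.
7P = the point at infinity, so the order is 7.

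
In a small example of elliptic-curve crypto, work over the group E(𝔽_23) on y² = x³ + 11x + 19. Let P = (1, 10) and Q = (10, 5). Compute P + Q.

(1, 10) + (10, 5). λ = (5 - 10)/(10 - 1) ≡ 18/9 mod 23. 9⁻¹ ≡ 18 (mod 23) since 9·18 = 162 ≡ 1, so λ ≡ 2.
  x = λ² - 1 - 10 = 4 - 11 ≡ 16; y = λ·(1 - 16) - 10 ≡ 6. → (16, 6)

(16, 6)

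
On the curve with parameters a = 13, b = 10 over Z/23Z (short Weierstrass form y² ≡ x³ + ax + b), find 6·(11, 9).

(12, 10)

Write Q = (11, 9).
Repeated addition: build up to 6Q.
2Q: tangent at (11, 9): λ = (3·11² + 13)/(2·9) ≡ 8/18. 18⁻¹ ≡ 9 (mod 23), so λ ≡ 8·9 ≡ 3.
  x = λ² - 11 - 11 = 9 - 22 ≡ 10; y = λ·(11 - 10) - 9 ≡ 17. → (10, 17)
3Q: (10, 17) + (11, 9). λ = (9 - 17)/(11 - 10) ≡ 15/1 mod 23. 1⁻¹ ≡ 1 (mod 23), so λ ≡ 15.
  x = λ² - 10 - 11 = 225 - 21 ≡ 20; y = λ·(10 - 20) - 17 ≡ 17. → (20, 17)
4Q: (20, 17) + (11, 9). λ = (9 - 17)/(11 - 20) ≡ 15/14 mod 23. 14⁻¹ ≡ 5 (mod 23) since 14·5 = 70 ≡ 1, so λ ≡ 6.
  x = λ² - 20 - 11 = 36 - 31 ≡ 5; y = λ·(20 - 5) - 17 ≡ 4. → (5, 4)
5Q: (5, 4) + (11, 9). λ = (9 - 4)/(11 - 5) ≡ 5/6 mod 23. 6⁻¹ ≡ 4 (mod 23) since 6·4 = 24 ≡ 1, so λ ≡ 20.
  x = λ² - 5 - 11 = 400 - 16 ≡ 16; y = λ·(5 - 16) - 4 ≡ 6. → (16, 6)
6Q: (16, 6) + (11, 9). λ = (9 - 6)/(11 - 16) ≡ 3/18 mod 23. 18⁻¹ ≡ 9 (mod 23), so λ ≡ 4.
  x = λ² - 16 - 11 = 16 - 27 ≡ 12; y = λ·(16 - 12) - 6 ≡ 10. → (12, 10)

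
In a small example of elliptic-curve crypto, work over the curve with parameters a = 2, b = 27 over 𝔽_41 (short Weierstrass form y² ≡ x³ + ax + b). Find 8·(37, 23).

Write Q = (37, 23).
Double-and-add on 8 = (1000)₂. Start with Q = (37, 23) for the leading 1-bit.
double: tangent at (37, 23): λ = (3·37² + 2)/(2·23) ≡ 9/5. 5⁻¹ ≡ 33 (mod 41), so λ ≡ 9·33 ≡ 10.
  x = λ² - 37 - 37 = 100 - 74 ≡ 26; y = λ·(37 - 26) - 23 ≡ 5. → (26, 5)
double: tangent at (26, 5): λ = (3·26² + 2)/(2·5) ≡ 21/10. 10⁻¹ ≡ 37 (mod 41), so λ ≡ 21·37 ≡ 39.
  x = λ² - 26 - 26 = 1521 - 52 ≡ 34; y = λ·(26 - 34) - 5 ≡ 11. → (34, 11)
double: tangent at (34, 11): λ = (3·34² + 2)/(2·11) ≡ 26/22. 22⁻¹ ≡ 28 (mod 41) since 22·28 = 616 ≡ 1, so λ ≡ 26·28 ≡ 31.
  x = λ² - 34 - 34 = 961 - 68 ≡ 32; y = λ·(34 - 32) - 11 ≡ 10. → (32, 10)

(32, 10)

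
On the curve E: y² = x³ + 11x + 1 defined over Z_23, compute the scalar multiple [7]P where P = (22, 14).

Double-and-add on 7 = (111)₂. Start with P = (22, 14) for the leading 1-bit.
double: tangent at (22, 14): λ = (3·22² + 11)/(2·14) ≡ 14/5. 5⁻¹ ≡ 14 (mod 23), so λ ≡ 14·14 ≡ 12.
  x = λ² - 22 - 22 = 144 - 44 ≡ 8; y = λ·(22 - 8) - 14 ≡ 16. → (8, 16)
add P: (8, 16) + (22, 14). λ = (14 - 16)/(22 - 8) ≡ 21/14 mod 23. 14⁻¹ ≡ 5 (mod 23), so λ ≡ 13.
  x = λ² - 8 - 22 = 169 - 30 ≡ 1; y = λ·(8 - 1) - 16 ≡ 6. → (1, 6)
double: tangent at (1, 6): λ = (3·1² + 11)/(2·6) ≡ 14/12. 12⁻¹ ≡ 2 (mod 23) since 12·2 = 24 ≡ 1, so λ ≡ 14·2 ≡ 5.
  x = λ² - 1 - 1 = 25 - 2 ≡ 0; y = λ·(1 - 0) - 6 ≡ 22. → (0, 22)
add P: (0, 22) + (22, 14). λ = (14 - 22)/(22 - 0) ≡ 15/22 mod 23. 22⁻¹ ≡ 22 (mod 23), so λ ≡ 8.
  x = λ² - 0 - 22 = 64 - 22 ≡ 19; y = λ·(0 - 19) - 22 ≡ 10. → (19, 10)

(19, 10)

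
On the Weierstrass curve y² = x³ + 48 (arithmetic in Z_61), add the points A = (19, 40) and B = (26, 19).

(19, 40) + (26, 19). λ = (19 - 40)/(26 - 19) ≡ 40/7 mod 61. 7⁻¹ ≡ 35 (mod 61) since 7·35 = 245 ≡ 1, so λ ≡ 58.
  x = λ² - 19 - 26 = 3364 - 45 ≡ 25; y = λ·(19 - 25) - 40 ≡ 39. → (25, 39)

(25, 39)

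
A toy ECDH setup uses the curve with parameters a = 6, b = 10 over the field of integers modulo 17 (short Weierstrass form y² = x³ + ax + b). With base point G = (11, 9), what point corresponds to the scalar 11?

Repeated addition: build up to 11G.
2G: tangent at (11, 9): λ = (3·11² + 6)/(2·9) ≡ 12/1. 1⁻¹ ≡ 1 (mod 17), so λ ≡ 12·1 ≡ 12.
  x = λ² - 11 - 11 = 144 - 22 ≡ 3; y = λ·(11 - 3) - 9 ≡ 2. → (3, 2)
3G: (3, 2) + (11, 9). λ = (9 - 2)/(11 - 3) ≡ 7/8 mod 17. 8⁻¹ ≡ 15 (mod 17), so λ ≡ 3.
  x = λ² - 3 - 11 = 9 - 14 ≡ 12; y = λ·(3 - 12) - 2 ≡ 5. → (12, 5)
4G: (12, 5) + (11, 9). λ = (9 - 5)/(11 - 12) ≡ 4/16 mod 17. 16⁻¹ ≡ 16 (mod 17), so λ ≡ 13.
  x = λ² - 12 - 11 = 169 - 23 ≡ 10; y = λ·(12 - 10) - 5 ≡ 4. → (10, 4)
5G: (10, 4) + (11, 9). λ = (9 - 4)/(11 - 10) ≡ 5/1 mod 17. 1⁻¹ ≡ 1 (mod 17), so λ ≡ 5.
  x = λ² - 10 - 11 = 25 - 21 ≡ 4; y = λ·(10 - 4) - 4 ≡ 9. → (4, 9)
6G: (4, 9) + (11, 9). λ = (9 - 9)/(11 - 4) ≡ 0/7 mod 17. 7⁻¹ ≡ 5 (mod 17), so λ ≡ 0.
  x = λ² - 4 - 11 = 0 - 15 ≡ 2; y = λ·(4 - 2) - 9 ≡ 8. → (2, 8)
7G: (2, 8) + (11, 9). λ = (9 - 8)/(11 - 2) ≡ 1/9 mod 17. 9⁻¹ ≡ 2 (mod 17), so λ ≡ 2.
  x = λ² - 2 - 11 = 4 - 13 ≡ 8; y = λ·(2 - 8) - 8 ≡ 14. → (8, 14)
8G: (8, 14) + (11, 9). λ = (9 - 14)/(11 - 8) ≡ 12/3 mod 17. 3⁻¹ ≡ 6 (mod 17), so λ ≡ 4.
  x = λ² - 8 - 11 = 16 - 19 ≡ 14; y = λ·(8 - 14) - 14 ≡ 13. → (14, 13)
9G: (14, 13) + (11, 9). λ = (9 - 13)/(11 - 14) ≡ 13/14 mod 17. 14⁻¹ ≡ 11 (mod 17), so λ ≡ 7.
  x = λ² - 14 - 11 = 49 - 25 ≡ 7; y = λ·(14 - 7) - 13 ≡ 2. → (7, 2)
10G: (7, 2) + (11, 9). λ = (9 - 2)/(11 - 7) ≡ 7/4 mod 17. 4⁻¹ ≡ 13 (mod 17), so λ ≡ 6.
  x = λ² - 7 - 11 = 36 - 18 ≡ 1; y = λ·(7 - 1) - 2 ≡ 0. → (1, 0)
11G: (1, 0) + (11, 9). λ = (9 - 0)/(11 - 1) ≡ 9/10 mod 17. 10⁻¹ ≡ 12 (mod 17), so λ ≡ 6.
  x = λ² - 1 - 11 = 36 - 12 ≡ 7; y = λ·(1 - 7) - 0 ≡ 15. → (7, 15)

(7, 15)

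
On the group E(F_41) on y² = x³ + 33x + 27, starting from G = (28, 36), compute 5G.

Repeated addition: build up to 5G.
2G: tangent at (28, 36): λ = (3·28² + 33)/(2·36) ≡ 7/31. 31⁻¹ ≡ 4 (mod 41) since 31·4 = 124 ≡ 1, so λ ≡ 7·4 ≡ 28.
  x = λ² - 28 - 28 = 784 - 56 ≡ 31; y = λ·(28 - 31) - 36 ≡ 3. → (31, 3)
3G: (31, 3) + (28, 36). λ = (36 - 3)/(28 - 31) ≡ 33/38 mod 41. 38⁻¹ ≡ 27 (mod 41) since 38·27 = 1026 ≡ 1, so λ ≡ 30.
  x = λ² - 31 - 28 = 900 - 59 ≡ 21; y = λ·(31 - 21) - 3 ≡ 10. → (21, 10)
4G: (21, 10) + (28, 36). λ = (36 - 10)/(28 - 21) ≡ 26/7 mod 41. 7⁻¹ ≡ 6 (mod 41), so λ ≡ 33.
  x = λ² - 21 - 28 = 1089 - 49 ≡ 15; y = λ·(21 - 15) - 10 ≡ 24. → (15, 24)
5G: (15, 24) + (28, 36). λ = (36 - 24)/(28 - 15) ≡ 12/13 mod 41. 13⁻¹ ≡ 19 (mod 41) since 13·19 = 247 ≡ 1, so λ ≡ 23.
  x = λ² - 15 - 28 = 529 - 43 ≡ 35; y = λ·(15 - 35) - 24 ≡ 8. → (35, 8)

(35, 8)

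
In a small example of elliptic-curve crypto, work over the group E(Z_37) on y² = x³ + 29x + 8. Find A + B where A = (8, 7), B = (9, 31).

(4, 15)

(8, 7) + (9, 31). λ = (31 - 7)/(9 - 8) ≡ 24/1 mod 37. 1⁻¹ ≡ 1 (mod 37) since 1·1 = 1 ≡ 1, so λ ≡ 24.
  x = λ² - 8 - 9 = 576 - 17 ≡ 4; y = λ·(8 - 4) - 7 ≡ 15. → (4, 15)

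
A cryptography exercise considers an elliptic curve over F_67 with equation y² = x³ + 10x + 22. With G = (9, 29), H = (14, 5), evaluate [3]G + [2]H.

(31, 24)

First 3G:
Repeated addition: build up to 3G.
2G: tangent at (9, 29): λ = (3·9² + 10)/(2·29) ≡ 52/58. 58⁻¹ ≡ 52 (mod 67), so λ ≡ 52·52 ≡ 24.
  x = λ² - 9 - 9 = 576 - 18 ≡ 22; y = λ·(9 - 22) - 29 ≡ 61. → (22, 61)
3G: (22, 61) + (9, 29). λ = (29 - 61)/(9 - 22) ≡ 35/54 mod 67. 54⁻¹ ≡ 36 (mod 67), so λ ≡ 54.
  x = λ² - 22 - 9 = 2916 - 31 ≡ 4; y = λ·(22 - 4) - 61 ≡ 40. → (4, 40)
3G = (4, 40).
Next 2H:
Repeated addition: build up to 2H.
2H: tangent at (14, 5): λ = (3·14² + 10)/(2·5) ≡ 62/10. 10⁻¹ ≡ 47 (mod 67) since 10·47 = 470 ≡ 1, so λ ≡ 62·47 ≡ 33.
  x = λ² - 14 - 14 = 1089 - 28 ≡ 56; y = λ·(14 - 56) - 5 ≡ 16. → (56, 16)
2H = (56, 16).
Finally 3G + 2H:
(4, 40) + (56, 16). λ = (16 - 40)/(56 - 4) ≡ 43/52 mod 67. 52⁻¹ ≡ 58 (mod 67), so λ ≡ 15.
  x = λ² - 4 - 56 = 225 - 60 ≡ 31; y = λ·(4 - 31) - 40 ≡ 24. → (31, 24)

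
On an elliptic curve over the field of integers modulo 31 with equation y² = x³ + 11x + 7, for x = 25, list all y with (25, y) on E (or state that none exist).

x³ + 11x + 7 = 15907 ≡ 4 (mod 31).
Square roots of 4 mod 31: 2 and 29 (since 2² = 4 ≡ 4).

2, 29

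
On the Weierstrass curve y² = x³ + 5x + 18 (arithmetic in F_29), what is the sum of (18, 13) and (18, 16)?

The two points share x = 18 and their y-coordinates satisfy 13 + 16 ≡ 0 (mod 29), so they are inverses. Their sum is the point at infinity.

O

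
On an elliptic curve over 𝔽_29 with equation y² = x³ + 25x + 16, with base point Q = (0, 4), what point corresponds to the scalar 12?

(22, 7)

Double-and-add on 12 = (1100)₂. Start with Q = (0, 4) for the leading 1-bit.
double: tangent at (0, 4): λ = (3·0² + 25)/(2·4) ≡ 25/8. 8⁻¹ ≡ 11 (mod 29), so λ ≡ 25·11 ≡ 14.
  x = λ² - 0 - 0 = 196 - 0 ≡ 22; y = λ·(0 - 22) - 4 ≡ 7. → (22, 7)
add Q: (22, 7) + (0, 4). λ = (4 - 7)/(0 - 22) ≡ 26/7 mod 29. 7⁻¹ ≡ 25 (mod 29) since 7·25 = 175 ≡ 1, so λ ≡ 12.
  x = λ² - 22 - 0 = 144 - 22 ≡ 6; y = λ·(22 - 6) - 7 ≡ 11. → (6, 11)
double: tangent at (6, 11): λ = (3·6² + 25)/(2·11) ≡ 17/22. 22⁻¹ ≡ 4 (mod 29) since 22·4 = 88 ≡ 1, so λ ≡ 17·4 ≡ 10.
  x = λ² - 6 - 6 = 100 - 12 ≡ 1; y = λ·(6 - 1) - 11 ≡ 10. → (1, 10)
double: tangent at (1, 10): λ = (3·1² + 25)/(2·10) ≡ 28/20. 20⁻¹ ≡ 16 (mod 29) since 20·16 = 320 ≡ 1, so λ ≡ 28·16 ≡ 13.
  x = λ² - 1 - 1 = 169 - 2 ≡ 22; y = λ·(1 - 22) - 10 ≡ 7. → (22, 7)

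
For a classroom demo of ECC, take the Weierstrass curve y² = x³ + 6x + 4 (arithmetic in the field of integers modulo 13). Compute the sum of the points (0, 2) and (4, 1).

(5, 9)

(0, 2) + (4, 1). λ = (1 - 2)/(4 - 0) ≡ 12/4 mod 13. 4⁻¹ ≡ 10 (mod 13), so λ ≡ 3.
  x = λ² - 0 - 4 = 9 - 4 ≡ 5; y = λ·(0 - 5) - 2 ≡ 9. → (5, 9)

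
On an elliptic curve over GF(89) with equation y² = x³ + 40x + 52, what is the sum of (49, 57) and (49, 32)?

The two points share x = 49 and their y-coordinates satisfy 57 + 32 ≡ 0 (mod 89), so they are inverses. Their sum is 𝒪.

O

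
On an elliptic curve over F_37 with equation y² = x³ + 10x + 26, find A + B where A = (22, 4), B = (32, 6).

(22, 4) + (32, 6). λ = (6 - 4)/(32 - 22) ≡ 2/10 mod 37. 10⁻¹ ≡ 26 (mod 37) since 10·26 = 260 ≡ 1, so λ ≡ 15.
  x = λ² - 22 - 32 = 225 - 54 ≡ 23; y = λ·(22 - 23) - 4 ≡ 18. → (23, 18)

(23, 18)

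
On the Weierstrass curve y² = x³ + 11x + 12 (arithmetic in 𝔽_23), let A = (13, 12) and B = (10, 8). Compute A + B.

(12, 20)

(13, 12) + (10, 8). λ = (8 - 12)/(10 - 13) ≡ 19/20 mod 23. 20⁻¹ ≡ 15 (mod 23) since 20·15 = 300 ≡ 1, so λ ≡ 9.
  x = λ² - 13 - 10 = 81 - 23 ≡ 12; y = λ·(13 - 12) - 12 ≡ 20. → (12, 20)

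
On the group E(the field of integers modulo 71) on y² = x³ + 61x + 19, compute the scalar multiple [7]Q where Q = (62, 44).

(8, 5)

Repeated addition: build up to 7Q.
2Q: tangent at (62, 44): λ = (3·62² + 61)/(2·44) ≡ 20/17. 17⁻¹ ≡ 46 (mod 71), so λ ≡ 20·46 ≡ 68.
  x = λ² - 62 - 62 = 4624 - 124 ≡ 27; y = λ·(62 - 27) - 44 ≡ 64. → (27, 64)
3Q: (27, 64) + (62, 44). λ = (44 - 64)/(62 - 27) ≡ 51/35 mod 71. 35⁻¹ ≡ 69 (mod 71) since 35·69 = 2415 ≡ 1, so λ ≡ 40.
  x = λ² - 27 - 62 = 1600 - 89 ≡ 20; y = λ·(27 - 20) - 64 ≡ 3. → (20, 3)
4Q: (20, 3) + (62, 44). λ = (44 - 3)/(62 - 20) ≡ 41/42 mod 71. 42⁻¹ ≡ 22 (mod 71), so λ ≡ 50.
  x = λ² - 20 - 62 = 2500 - 82 ≡ 4; y = λ·(20 - 4) - 3 ≡ 16. → (4, 16)
5Q: (4, 16) + (62, 44). λ = (44 - 16)/(62 - 4) ≡ 28/58 mod 71. 58⁻¹ ≡ 60 (mod 71) since 58·60 = 3480 ≡ 1, so λ ≡ 47.
  x = λ² - 4 - 62 = 2209 - 66 ≡ 13; y = λ·(4 - 13) - 16 ≡ 58. → (13, 58)
6Q: (13, 58) + (62, 44). λ = (44 - 58)/(62 - 13) ≡ 57/49 mod 71. 49⁻¹ ≡ 29 (mod 71) since 49·29 = 1421 ≡ 1, so λ ≡ 20.
  x = λ² - 13 - 62 = 400 - 75 ≡ 41; y = λ·(13 - 41) - 58 ≡ 21. → (41, 21)
7Q: (41, 21) + (62, 44). λ = (44 - 21)/(62 - 41) ≡ 23/21 mod 71. 21⁻¹ ≡ 44 (mod 71), so λ ≡ 18.
  x = λ² - 41 - 62 = 324 - 103 ≡ 8; y = λ·(41 - 8) - 21 ≡ 5. → (8, 5)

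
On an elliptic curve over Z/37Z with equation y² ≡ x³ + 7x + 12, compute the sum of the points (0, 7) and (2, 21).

(10, 34)

(0, 7) + (2, 21). λ = (21 - 7)/(2 - 0) ≡ 14/2 mod 37. 2⁻¹ ≡ 19 (mod 37) since 2·19 = 38 ≡ 1, so λ ≡ 7.
  x = λ² - 0 - 2 = 49 - 2 ≡ 10; y = λ·(0 - 10) - 7 ≡ 34. → (10, 34)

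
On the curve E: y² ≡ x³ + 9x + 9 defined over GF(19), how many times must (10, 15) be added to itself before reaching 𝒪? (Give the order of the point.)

2P: tangent at (10, 15): λ = (3·10² + 9)/(2·15) ≡ 5/11. 11⁻¹ ≡ 7 (mod 19), so λ ≡ 5·7 ≡ 16.
  x = λ² - 10 - 10 = 256 - 20 ≡ 8; y = λ·(10 - 8) - 15 ≡ 17. → (8, 17)
3P: (8, 17) + (10, 15). λ = (15 - 17)/(10 - 8) ≡ 17/2 mod 19. 2⁻¹ ≡ 10 (mod 19), so λ ≡ 18.
  x = λ² - 8 - 10 = 324 - 18 ≡ 2; y = λ·(8 - 2) - 17 ≡ 15. → (2, 15)
4P: (2, 15) + (10, 15). λ = (15 - 15)/(10 - 2) ≡ 0/8 mod 19. 8⁻¹ ≡ 12 (mod 19), so λ ≡ 0.
  x = λ² - 2 - 10 = 0 - 12 ≡ 7; y = λ·(2 - 7) - 15 ≡ 4. → (7, 4)
5P: (7, 4) + (10, 15). λ = (15 - 4)/(10 - 7) ≡ 11/3 mod 19. 3⁻¹ ≡ 13 (mod 19) since 3·13 = 39 ≡ 1, so λ ≡ 10.
  x = λ² - 7 - 10 = 100 - 17 ≡ 7; y = λ·(7 - 7) - 4 ≡ 15. → (7, 15)
6P: (7, 15) + (10, 15). λ = (15 - 15)/(10 - 7) ≡ 0/3 mod 19. 3⁻¹ ≡ 13 (mod 19), so λ ≡ 0.
  x = λ² - 7 - 10 = 0 - 17 ≡ 2; y = λ·(7 - 2) - 15 ≡ 4. → (2, 4)
7P: (2, 4) + (10, 15). λ = (15 - 4)/(10 - 2) ≡ 11/8 mod 19. 8⁻¹ ≡ 12 (mod 19) since 8·12 = 96 ≡ 1, so λ ≡ 18.
  x = λ² - 2 - 10 = 324 - 12 ≡ 8; y = λ·(2 - 8) - 4 ≡ 2. → (8, 2)
8P: (8, 2) + (10, 15). λ = (15 - 2)/(10 - 8) ≡ 13/2 mod 19. 2⁻¹ ≡ 10 (mod 19), so λ ≡ 16.
  x = λ² - 8 - 10 = 256 - 18 ≡ 10; y = λ·(8 - 10) - 2 ≡ 4. → (10, 4)
9P: (10, 4) + (10, 15): same x and y₁ ≡ -y₂, so the sum is 𝒪.
9P = 𝒪, so the order is 9.

9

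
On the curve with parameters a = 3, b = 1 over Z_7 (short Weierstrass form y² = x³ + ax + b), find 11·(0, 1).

(0, 6)

Write Q = (0, 1).
Repeated addition: build up to 11Q.
2Q: tangent at (0, 1): λ = (3·0² + 3)/(2·1) ≡ 3/2. 2⁻¹ ≡ 4 (mod 7) since 2·4 = 8 ≡ 1, so λ ≡ 3·4 ≡ 5.
  x = λ² - 0 - 0 = 25 - 0 ≡ 4; y = λ·(0 - 4) - 1 ≡ 0. → (4, 0)
3Q: (4, 0) + (0, 1). λ = (1 - 0)/(0 - 4) ≡ 1/3 mod 7. 3⁻¹ ≡ 5 (mod 7) since 3·5 = 15 ≡ 1, so λ ≡ 5.
  x = λ² - 4 - 0 = 25 - 4 ≡ 0; y = λ·(4 - 0) - 0 ≡ 6. → (0, 6)
4Q: (0, 6) + (0, 1): same x and y₁ ≡ -y₂, so the sum is ∞.
5Q: ∞ + (0, 1) = (0, 1) (identity).
6Q: tangent at (0, 1): λ = (3·0² + 3)/(2·1) ≡ 3/2. 2⁻¹ ≡ 4 (mod 7) since 2·4 = 8 ≡ 1, so λ ≡ 3·4 ≡ 5.
  x = λ² - 0 - 0 = 25 - 0 ≡ 4; y = λ·(0 - 4) - 1 ≡ 0. → (4, 0)
7Q: (4, 0) + (0, 1). λ = (1 - 0)/(0 - 4) ≡ 1/3 mod 7. 3⁻¹ ≡ 5 (mod 7), so λ ≡ 5.
  x = λ² - 4 - 0 = 25 - 4 ≡ 0; y = λ·(4 - 0) - 0 ≡ 6. → (0, 6)
8Q: (0, 6) + (0, 1): same x and y₁ ≡ -y₂, so the sum is ∞.
9Q: ∞ + (0, 1) = (0, 1) (identity).
10Q: tangent at (0, 1): λ = (3·0² + 3)/(2·1) ≡ 3/2. 2⁻¹ ≡ 4 (mod 7), so λ ≡ 3·4 ≡ 5.
  x = λ² - 0 - 0 = 25 - 0 ≡ 4; y = λ·(0 - 4) - 1 ≡ 0. → (4, 0)
11Q: (4, 0) + (0, 1). λ = (1 - 0)/(0 - 4) ≡ 1/3 mod 7. 3⁻¹ ≡ 5 (mod 7) since 3·5 = 15 ≡ 1, so λ ≡ 5.
  x = λ² - 4 - 0 = 25 - 4 ≡ 0; y = λ·(4 - 0) - 0 ≡ 6. → (0, 6)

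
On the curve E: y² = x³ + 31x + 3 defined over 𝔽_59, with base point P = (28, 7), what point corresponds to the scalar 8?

(18, 32)

Double-and-add on 8 = (1000)₂. Start with P = (28, 7) for the leading 1-bit.
double: tangent at (28, 7): λ = (3·28² + 31)/(2·7) ≡ 23/14. 14⁻¹ ≡ 38 (mod 59), so λ ≡ 23·38 ≡ 48.
  x = λ² - 28 - 28 = 2304 - 56 ≡ 6; y = λ·(28 - 6) - 7 ≡ 46. → (6, 46)
double: tangent at (6, 46): λ = (3·6² + 31)/(2·46) ≡ 21/33. 33⁻¹ ≡ 34 (mod 59), so λ ≡ 21·34 ≡ 6.
  x = λ² - 6 - 6 = 36 - 12 ≡ 24; y = λ·(6 - 24) - 46 ≡ 23. → (24, 23)
double: tangent at (24, 23): λ = (3·24² + 31)/(2·23) ≡ 48/46. 46⁻¹ ≡ 9 (mod 59) since 46·9 = 414 ≡ 1, so λ ≡ 48·9 ≡ 19.
  x = λ² - 24 - 24 = 361 - 48 ≡ 18; y = λ·(24 - 18) - 23 ≡ 32. → (18, 32)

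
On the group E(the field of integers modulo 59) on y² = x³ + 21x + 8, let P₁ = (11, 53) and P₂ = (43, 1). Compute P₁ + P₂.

(27, 32)

(11, 53) + (43, 1). λ = (1 - 53)/(43 - 11) ≡ 7/32 mod 59. 32⁻¹ ≡ 24 (mod 59), so λ ≡ 50.
  x = λ² - 11 - 43 = 2500 - 54 ≡ 27; y = λ·(11 - 27) - 53 ≡ 32. → (27, 32)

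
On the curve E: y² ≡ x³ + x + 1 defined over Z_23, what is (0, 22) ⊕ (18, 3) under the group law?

(0, 22) + (18, 3). λ = (3 - 22)/(18 - 0) ≡ 4/18 mod 23. 18⁻¹ ≡ 9 (mod 23), so λ ≡ 13.
  x = λ² - 0 - 18 = 169 - 18 ≡ 13; y = λ·(0 - 13) - 22 ≡ 16. → (13, 16)

(13, 16)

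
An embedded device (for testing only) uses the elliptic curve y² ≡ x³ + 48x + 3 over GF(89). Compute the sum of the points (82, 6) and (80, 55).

(60, 78)

(82, 6) + (80, 55). λ = (55 - 6)/(80 - 82) ≡ 49/87 mod 89. 87⁻¹ ≡ 44 (mod 89), so λ ≡ 20.
  x = λ² - 82 - 80 = 400 - 162 ≡ 60; y = λ·(82 - 60) - 6 ≡ 78. → (60, 78)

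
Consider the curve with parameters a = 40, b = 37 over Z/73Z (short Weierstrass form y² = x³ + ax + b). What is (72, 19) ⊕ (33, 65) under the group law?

(72, 19) + (33, 65). λ = (65 - 19)/(33 - 72) ≡ 46/34 mod 73. 34⁻¹ ≡ 58 (mod 73), so λ ≡ 40.
  x = λ² - 72 - 33 = 1600 - 105 ≡ 35; y = λ·(72 - 35) - 19 ≡ 1. → (35, 1)

(35, 1)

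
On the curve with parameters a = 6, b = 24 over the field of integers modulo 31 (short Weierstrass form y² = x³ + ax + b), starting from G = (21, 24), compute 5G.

Repeated addition: build up to 5G.
2G: tangent at (21, 24): λ = (3·21² + 6)/(2·24) ≡ 27/17. 17⁻¹ ≡ 11 (mod 31), so λ ≡ 27·11 ≡ 18.
  x = λ² - 21 - 21 = 324 - 42 ≡ 3; y = λ·(21 - 3) - 24 ≡ 21. → (3, 21)
3G: (3, 21) + (21, 24). λ = (24 - 21)/(21 - 3) ≡ 3/18 mod 31. 18⁻¹ ≡ 19 (mod 31), so λ ≡ 26.
  x = λ² - 3 - 21 = 676 - 24 ≡ 1; y = λ·(3 - 1) - 21 ≡ 0. → (1, 0)
4G: (1, 0) + (21, 24). λ = (24 - 0)/(21 - 1) ≡ 24/20 mod 31. 20⁻¹ ≡ 14 (mod 31), so λ ≡ 26.
  x = λ² - 1 - 21 = 676 - 22 ≡ 3; y = λ·(1 - 3) - 0 ≡ 10. → (3, 10)
5G: (3, 10) + (21, 24). λ = (24 - 10)/(21 - 3) ≡ 14/18 mod 31. 18⁻¹ ≡ 19 (mod 31), so λ ≡ 18.
  x = λ² - 3 - 21 = 324 - 24 ≡ 21; y = λ·(3 - 21) - 10 ≡ 7. → (21, 7)

(21, 7)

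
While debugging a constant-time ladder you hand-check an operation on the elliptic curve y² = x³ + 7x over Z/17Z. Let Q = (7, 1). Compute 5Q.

Repeated addition: build up to 5Q.
2Q: tangent at (7, 1): λ = (3·7² + 7)/(2·1) ≡ 1/2. 2⁻¹ ≡ 9 (mod 17), so λ ≡ 1·9 ≡ 9.
  x = λ² - 7 - 7 = 81 - 14 ≡ 16; y = λ·(7 - 16) - 1 ≡ 3. → (16, 3)
3Q: (16, 3) + (7, 1). λ = (1 - 3)/(7 - 16) ≡ 15/8 mod 17. 8⁻¹ ≡ 15 (mod 17), so λ ≡ 4.
  x = λ² - 16 - 7 = 16 - 23 ≡ 10; y = λ·(16 - 10) - 3 ≡ 4. → (10, 4)
4Q: (10, 4) + (7, 1). λ = (1 - 4)/(7 - 10) ≡ 14/14 mod 17. 14⁻¹ ≡ 11 (mod 17), so λ ≡ 1.
  x = λ² - 10 - 7 = 1 - 17 ≡ 1; y = λ·(10 - 1) - 4 ≡ 5. → (1, 5)
5Q: (1, 5) + (7, 1). λ = (1 - 5)/(7 - 1) ≡ 13/6 mod 17. 6⁻¹ ≡ 3 (mod 17) since 6·3 = 18 ≡ 1, so λ ≡ 5.
  x = λ² - 1 - 7 = 25 - 8 ≡ 0; y = λ·(1 - 0) - 5 ≡ 0. → (0, 0)

(0, 0)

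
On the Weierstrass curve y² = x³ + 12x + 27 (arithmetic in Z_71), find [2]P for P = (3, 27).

tangent at (3, 27): λ = (3·3² + 12)/(2·27) ≡ 39/54. 54⁻¹ ≡ 25 (mod 71) since 54·25 = 1350 ≡ 1, so λ ≡ 39·25 ≡ 52.
  x = λ² - 3 - 3 = 2704 - 6 ≡ 0; y = λ·(3 - 0) - 27 ≡ 58. → (0, 58)

(0, 58)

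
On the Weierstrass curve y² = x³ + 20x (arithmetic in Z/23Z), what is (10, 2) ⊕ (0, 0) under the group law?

(10, 2) + (0, 0). λ = (0 - 2)/(0 - 10) ≡ 21/13 mod 23. 13⁻¹ ≡ 16 (mod 23) since 13·16 = 208 ≡ 1, so λ ≡ 14.
  x = λ² - 10 - 0 = 196 - 10 ≡ 2; y = λ·(10 - 2) - 2 ≡ 18. → (2, 18)

(2, 18)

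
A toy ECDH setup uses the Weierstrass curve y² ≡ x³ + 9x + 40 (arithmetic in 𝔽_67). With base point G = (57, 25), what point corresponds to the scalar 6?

Double-and-add on 6 = (110)₂. Start with G = (57, 25) for the leading 1-bit.
double: tangent at (57, 25): λ = (3·57² + 9)/(2·25) ≡ 41/50. 50⁻¹ ≡ 63 (mod 67) since 50·63 = 3150 ≡ 1, so λ ≡ 41·63 ≡ 37.
  x = λ² - 57 - 57 = 1369 - 114 ≡ 49; y = λ·(57 - 49) - 25 ≡ 3. → (49, 3)
add G: (49, 3) + (57, 25). λ = (25 - 3)/(57 - 49) ≡ 22/8 mod 67. 8⁻¹ ≡ 42 (mod 67) since 8·42 = 336 ≡ 1, so λ ≡ 53.
  x = λ² - 49 - 57 = 2809 - 106 ≡ 23; y = λ·(49 - 23) - 3 ≡ 35. → (23, 35)
double: tangent at (23, 35): λ = (3·23² + 9)/(2·35) ≡ 55/3. 3⁻¹ ≡ 45 (mod 67), so λ ≡ 55·45 ≡ 63.
  x = λ² - 23 - 23 = 3969 - 46 ≡ 37; y = λ·(23 - 37) - 35 ≡ 21. → (37, 21)

(37, 21)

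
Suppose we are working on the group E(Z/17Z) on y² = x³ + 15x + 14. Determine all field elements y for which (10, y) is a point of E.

x³ + 15x + 14 = 1164 ≡ 8 (mod 17).
Square roots of 8 mod 17: 5 and 12 (since 5² = 25 ≡ 8).

5, 12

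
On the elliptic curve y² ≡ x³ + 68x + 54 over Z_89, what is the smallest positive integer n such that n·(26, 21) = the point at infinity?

3

2P: tangent at (26, 21): λ = (3·26² + 68)/(2·21) ≡ 49/42. 42⁻¹ ≡ 53 (mod 89), so λ ≡ 49·53 ≡ 16.
  x = λ² - 26 - 26 = 256 - 52 ≡ 26; y = λ·(26 - 26) - 21 ≡ 68. → (26, 68)
3P: (26, 68) + (26, 21): same x and y₁ ≡ -y₂, so the sum is the point at infinity.
3P = the point at infinity, so the order is 3.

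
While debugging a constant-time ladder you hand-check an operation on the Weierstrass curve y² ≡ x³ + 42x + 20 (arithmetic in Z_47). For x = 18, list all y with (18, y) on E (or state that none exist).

13, 34

x³ + 42x + 20 = 6608 ≡ 28 (mod 47).
Square roots of 28 mod 47: 13 and 34 (since 13² = 169 ≡ 28).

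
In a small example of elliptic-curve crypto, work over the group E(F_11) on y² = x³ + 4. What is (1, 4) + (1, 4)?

(10, 5)

tangent at (1, 4): λ = (3·1² + 0)/(2·4) ≡ 3/8. 8⁻¹ ≡ 7 (mod 11) since 8·7 = 56 ≡ 1, so λ ≡ 3·7 ≡ 10.
  x = λ² - 1 - 1 = 100 - 2 ≡ 10; y = λ·(1 - 10) - 4 ≡ 5. → (10, 5)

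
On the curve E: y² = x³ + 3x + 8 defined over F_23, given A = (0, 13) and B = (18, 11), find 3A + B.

(19, 1)

First 3A:
Repeated addition: build up to 3A.
2A: tangent at (0, 13): λ = (3·0² + 3)/(2·13) ≡ 3/3. 3⁻¹ ≡ 8 (mod 23), so λ ≡ 3·8 ≡ 1.
  x = λ² - 0 - 0 = 1 - 0 ≡ 1; y = λ·(0 - 1) - 13 ≡ 9. → (1, 9)
3A: (1, 9) + (0, 13). λ = (13 - 9)/(0 - 1) ≡ 4/22 mod 23. 22⁻¹ ≡ 22 (mod 23) since 22·22 = 484 ≡ 1, so λ ≡ 19.
  x = λ² - 1 - 0 = 361 - 1 ≡ 15; y = λ·(1 - 15) - 9 ≡ 1. → (15, 1)
3A = (15, 1).
Finally 3A + B:
(15, 1) + (18, 11). λ = (11 - 1)/(18 - 15) ≡ 10/3 mod 23. 3⁻¹ ≡ 8 (mod 23), so λ ≡ 11.
  x = λ² - 15 - 18 = 121 - 33 ≡ 19; y = λ·(15 - 19) - 1 ≡ 1. → (19, 1)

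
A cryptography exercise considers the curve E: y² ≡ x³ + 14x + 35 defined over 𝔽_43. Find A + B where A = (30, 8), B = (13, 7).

(25, 10)

(30, 8) + (13, 7). λ = (7 - 8)/(13 - 30) ≡ 42/26 mod 43. 26⁻¹ ≡ 5 (mod 43), so λ ≡ 38.
  x = λ² - 30 - 13 = 1444 - 43 ≡ 25; y = λ·(30 - 25) - 8 ≡ 10. → (25, 10)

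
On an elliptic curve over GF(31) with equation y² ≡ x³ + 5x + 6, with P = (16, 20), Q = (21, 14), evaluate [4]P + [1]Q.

First 4P:
Double-and-add on 4 = (100)₂. Start with P = (16, 20) for the leading 1-bit.
double: tangent at (16, 20): λ = (3·16² + 5)/(2·20) ≡ 29/9. 9⁻¹ ≡ 7 (mod 31), so λ ≡ 29·7 ≡ 17.
  x = λ² - 16 - 16 = 289 - 32 ≡ 9; y = λ·(16 - 9) - 20 ≡ 6. → (9, 6)
double: tangent at (9, 6): λ = (3·9² + 5)/(2·6) ≡ 0/12. 12⁻¹ ≡ 13 (mod 31), so λ ≡ 0·13 ≡ 0.
  x = λ² - 9 - 9 = 0 - 18 ≡ 13; y = λ·(9 - 13) - 6 ≡ 25. → (13, 25)
4P = (13, 25).
Finally 4P + Q:
(13, 25) + (21, 14). λ = (14 - 25)/(21 - 13) ≡ 20/8 mod 31. 8⁻¹ ≡ 4 (mod 31), so λ ≡ 18.
  x = λ² - 13 - 21 = 324 - 34 ≡ 11; y = λ·(13 - 11) - 25 ≡ 11. → (11, 11)

(11, 11)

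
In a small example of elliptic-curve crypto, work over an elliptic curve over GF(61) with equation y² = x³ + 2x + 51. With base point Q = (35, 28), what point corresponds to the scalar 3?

(20, 51)

Repeated addition: build up to 3Q.
2Q: tangent at (35, 28): λ = (3·35² + 2)/(2·28) ≡ 17/56. 56⁻¹ ≡ 12 (mod 61), so λ ≡ 17·12 ≡ 21.
  x = λ² - 35 - 35 = 441 - 70 ≡ 5; y = λ·(35 - 5) - 28 ≡ 53. → (5, 53)
3Q: (5, 53) + (35, 28). λ = (28 - 53)/(35 - 5) ≡ 36/30 mod 61. 30⁻¹ ≡ 59 (mod 61), so λ ≡ 50.
  x = λ² - 5 - 35 = 2500 - 40 ≡ 20; y = λ·(5 - 20) - 53 ≡ 51. → (20, 51)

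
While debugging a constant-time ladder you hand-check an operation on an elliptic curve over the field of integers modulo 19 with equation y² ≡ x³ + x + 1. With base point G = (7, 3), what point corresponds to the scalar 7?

Double-and-add on 7 = (111)₂. Start with G = (7, 3) for the leading 1-bit.
double: tangent at (7, 3): λ = (3·7² + 1)/(2·3) ≡ 15/6. 6⁻¹ ≡ 16 (mod 19), so λ ≡ 15·16 ≡ 12.
  x = λ² - 7 - 7 = 144 - 14 ≡ 16; y = λ·(7 - 16) - 3 ≡ 3. → (16, 3)
add G: (16, 3) + (7, 3). λ = (3 - 3)/(7 - 16) ≡ 0/10 mod 19. 10⁻¹ ≡ 2 (mod 19), so λ ≡ 0.
  x = λ² - 16 - 7 = 0 - 23 ≡ 15; y = λ·(16 - 15) - 3 ≡ 16. → (15, 16)
double: tangent at (15, 16): λ = (3·15² + 1)/(2·16) ≡ 11/13. 13⁻¹ ≡ 3 (mod 19), so λ ≡ 11·3 ≡ 14.
  x = λ² - 15 - 15 = 196 - 30 ≡ 14; y = λ·(15 - 14) - 16 ≡ 17. → (14, 17)
add G: (14, 17) + (7, 3). λ = (3 - 17)/(7 - 14) ≡ 5/12 mod 19. 12⁻¹ ≡ 8 (mod 19) since 12·8 = 96 ≡ 1, so λ ≡ 2.
  x = λ² - 14 - 7 = 4 - 21 ≡ 2; y = λ·(14 - 2) - 17 ≡ 7. → (2, 7)

(2, 7)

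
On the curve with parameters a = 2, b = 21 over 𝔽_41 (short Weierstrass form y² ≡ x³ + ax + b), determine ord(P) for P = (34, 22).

2P: tangent at (34, 22): λ = (3·34² + 2)/(2·22) ≡ 26/3. 3⁻¹ ≡ 14 (mod 41), so λ ≡ 26·14 ≡ 36.
  x = λ² - 34 - 34 = 1296 - 68 ≡ 39; y = λ·(34 - 39) - 22 ≡ 3. → (39, 3)
3P: (39, 3) + (34, 22). λ = (22 - 3)/(34 - 39) ≡ 19/36 mod 41. 36⁻¹ ≡ 8 (mod 41), so λ ≡ 29.
  x = λ² - 39 - 34 = 841 - 73 ≡ 30; y = λ·(39 - 30) - 3 ≡ 12. → (30, 12)
4P: (30, 12) + (34, 22). λ = (22 - 12)/(34 - 30) ≡ 10/4 mod 41. 4⁻¹ ≡ 31 (mod 41), so λ ≡ 23.
  x = λ² - 30 - 34 = 529 - 64 ≡ 14; y = λ·(30 - 14) - 12 ≡ 28. → (14, 28)
5P: (14, 28) + (34, 22). λ = (22 - 28)/(34 - 14) ≡ 35/20 mod 41. 20⁻¹ ≡ 39 (mod 41), so λ ≡ 12.
  x = λ² - 14 - 34 = 144 - 48 ≡ 14; y = λ·(14 - 14) - 28 ≡ 13. → (14, 13)
6P: (14, 13) + (34, 22). λ = (22 - 13)/(34 - 14) ≡ 9/20 mod 41. 20⁻¹ ≡ 39 (mod 41) since 20·39 = 780 ≡ 1, so λ ≡ 23.
  x = λ² - 14 - 34 = 529 - 48 ≡ 30; y = λ·(14 - 30) - 13 ≡ 29. → (30, 29)
7P: (30, 29) + (34, 22). λ = (22 - 29)/(34 - 30) ≡ 34/4 mod 41. 4⁻¹ ≡ 31 (mod 41), so λ ≡ 29.
  x = λ² - 30 - 34 = 841 - 64 ≡ 39; y = λ·(30 - 39) - 29 ≡ 38. → (39, 38)
8P: (39, 38) + (34, 22). λ = (22 - 38)/(34 - 39) ≡ 25/36 mod 41. 36⁻¹ ≡ 8 (mod 41), so λ ≡ 36.
  x = λ² - 39 - 34 = 1296 - 73 ≡ 34; y = λ·(39 - 34) - 38 ≡ 19. → (34, 19)
9P: (34, 19) + (34, 22): same x and y₁ ≡ -y₂, so the sum is 𝒪.
9P = 𝒪, so the order is 9.

9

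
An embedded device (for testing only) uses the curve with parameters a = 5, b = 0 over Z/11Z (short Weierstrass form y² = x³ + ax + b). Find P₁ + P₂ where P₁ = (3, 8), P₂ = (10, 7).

(7, 2)

(3, 8) + (10, 7). λ = (7 - 8)/(10 - 3) ≡ 10/7 mod 11. 7⁻¹ ≡ 8 (mod 11) since 7·8 = 56 ≡ 1, so λ ≡ 3.
  x = λ² - 3 - 10 = 9 - 13 ≡ 7; y = λ·(3 - 7) - 8 ≡ 2. → (7, 2)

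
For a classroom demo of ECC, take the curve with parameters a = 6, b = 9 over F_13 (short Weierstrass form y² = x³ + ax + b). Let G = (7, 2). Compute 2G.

tangent at (7, 2): λ = (3·7² + 6)/(2·2) ≡ 10/4. 4⁻¹ ≡ 10 (mod 13) since 4·10 = 40 ≡ 1, so λ ≡ 10·10 ≡ 9.
  x = λ² - 7 - 7 = 81 - 14 ≡ 2; y = λ·(7 - 2) - 2 ≡ 4. → (2, 4)

(2, 4)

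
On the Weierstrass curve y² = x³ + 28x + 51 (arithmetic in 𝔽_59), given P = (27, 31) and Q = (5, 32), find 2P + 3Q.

(48, 51)

First 2P:
Repeated addition: build up to 2P.
2P: tangent at (27, 31): λ = (3·27² + 28)/(2·31) ≡ 32/3. 3⁻¹ ≡ 20 (mod 59), so λ ≡ 32·20 ≡ 50.
  x = λ² - 27 - 27 = 2500 - 54 ≡ 27; y = λ·(27 - 27) - 31 ≡ 28. → (27, 28)
2P = (27, 28).
Next 3Q:
Repeated addition: build up to 3Q.
2Q: tangent at (5, 32): λ = (3·5² + 28)/(2·32) ≡ 44/5. 5⁻¹ ≡ 12 (mod 59), so λ ≡ 44·12 ≡ 56.
  x = λ² - 5 - 5 = 3136 - 10 ≡ 58; y = λ·(5 - 58) - 32 ≡ 9. → (58, 9)
3Q: (58, 9) + (5, 32). λ = (32 - 9)/(5 - 58) ≡ 23/6 mod 59. 6⁻¹ ≡ 10 (mod 59) since 6·10 = 60 ≡ 1, so λ ≡ 53.
  x = λ² - 58 - 5 = 2809 - 63 ≡ 32; y = λ·(58 - 32) - 9 ≡ 12. → (32, 12)
3Q = (32, 12).
Finally 2P + 3Q:
(27, 28) + (32, 12). λ = (12 - 28)/(32 - 27) ≡ 43/5 mod 59. 5⁻¹ ≡ 12 (mod 59) since 5·12 = 60 ≡ 1, so λ ≡ 44.
  x = λ² - 27 - 32 = 1936 - 59 ≡ 48; y = λ·(27 - 48) - 28 ≡ 51. → (48, 51)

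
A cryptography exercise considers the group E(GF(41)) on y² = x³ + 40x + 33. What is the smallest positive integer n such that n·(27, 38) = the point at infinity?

2P: tangent at (27, 38): λ = (3·27² + 40)/(2·38) ≡ 13/35. 35⁻¹ ≡ 34 (mod 41), so λ ≡ 13·34 ≡ 32.
  x = λ² - 27 - 27 = 1024 - 54 ≡ 27; y = λ·(27 - 27) - 38 ≡ 3. → (27, 3)
3P: (27, 3) + (27, 38): same x and y₁ ≡ -y₂, so the sum is the point at infinity.
3P = the point at infinity, so the order is 3.

3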